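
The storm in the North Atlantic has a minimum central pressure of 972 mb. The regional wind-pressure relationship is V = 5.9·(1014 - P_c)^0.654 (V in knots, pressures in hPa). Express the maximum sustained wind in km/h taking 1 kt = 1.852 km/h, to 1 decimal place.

125.9 km/h

ΔP = 1014 − 972 = 42 mb.
V ≈ 5.9 × 42^0.654 = 5.9 × 11.524 ≈ 67.992 kt.
67.992 × 1.852 ≈ 125.92 km/h → 125.9 km/h.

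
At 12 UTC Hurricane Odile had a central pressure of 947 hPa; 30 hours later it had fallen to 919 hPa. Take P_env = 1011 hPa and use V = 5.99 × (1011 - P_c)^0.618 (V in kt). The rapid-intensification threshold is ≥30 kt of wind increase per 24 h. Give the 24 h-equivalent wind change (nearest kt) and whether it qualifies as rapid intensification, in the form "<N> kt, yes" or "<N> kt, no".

16 kt, no

V₁: ΔP = 64, V ≈ 5.99 × 64^0.618 ≈ 78.28 kt.
V₂: ΔP = 92, V ≈ 5.99 × 92^0.618 ≈ 97.96 kt.
ΔV over 30 h = 19.68 kt → 24 h equivalent = 19.68 × 24/30 ≈ 15.74 kt.
16 kt < 30 kt ⇒ not rapid intensification.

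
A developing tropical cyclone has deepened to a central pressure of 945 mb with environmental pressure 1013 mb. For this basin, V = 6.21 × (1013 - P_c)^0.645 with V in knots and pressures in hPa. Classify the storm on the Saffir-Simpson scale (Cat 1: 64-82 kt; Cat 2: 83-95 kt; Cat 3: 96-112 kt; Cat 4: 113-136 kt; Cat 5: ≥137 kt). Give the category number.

2

ΔP = 1013 − 945 = 68 mb.
V ≈ 6.21 × 68^0.645 = 6.21 × 15.20 ≈ 94 kt.
94 kt falls in the Category 2 band.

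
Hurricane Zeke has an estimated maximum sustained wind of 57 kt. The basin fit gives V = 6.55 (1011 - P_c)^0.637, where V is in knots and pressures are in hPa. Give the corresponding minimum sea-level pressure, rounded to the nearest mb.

981 mb

ΔP = (V / 6.55)^(1/0.637) = (57/6.55)^1.570.
57/6.55 = 8.702; 8.702^1.570 ≈ 29.86 mb.
P_c = 1011 − 29.86 = 981.14 ≈ 981 mb.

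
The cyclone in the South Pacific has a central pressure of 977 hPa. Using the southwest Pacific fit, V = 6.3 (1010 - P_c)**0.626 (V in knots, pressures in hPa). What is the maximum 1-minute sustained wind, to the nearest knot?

56 kt

ΔP = 1010 − 977 = 33 hPa.
33^0.626 ≈ 8.925.
V ≈ 6.3 × 8.925 ≈ 56.2 kt.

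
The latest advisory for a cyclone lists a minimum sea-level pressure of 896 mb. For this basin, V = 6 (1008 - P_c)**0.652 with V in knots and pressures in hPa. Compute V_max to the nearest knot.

ΔP = 1008 − 896 = 112 mb.
112^0.652 ≈ 21.682.
V ≈ 6 × 21.682 ≈ 130.1 kt.

130 kt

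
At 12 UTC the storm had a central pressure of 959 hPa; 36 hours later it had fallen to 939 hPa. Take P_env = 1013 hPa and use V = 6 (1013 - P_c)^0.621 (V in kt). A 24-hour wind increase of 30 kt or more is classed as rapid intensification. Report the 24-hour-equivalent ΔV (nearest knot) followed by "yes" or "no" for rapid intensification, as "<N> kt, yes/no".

10 kt, no

V₁: ΔP = 54, V ≈ 6 × 54^0.621 ≈ 71.44 kt.
V₂: ΔP = 74, V ≈ 6 × 74^0.621 ≈ 86.88 kt.
ΔV over 36 h = 15.44 kt → 24 h equivalent = 15.44 × 24/36 ≈ 10.29 kt.
10 kt < 30 kt ⇒ not rapid intensification.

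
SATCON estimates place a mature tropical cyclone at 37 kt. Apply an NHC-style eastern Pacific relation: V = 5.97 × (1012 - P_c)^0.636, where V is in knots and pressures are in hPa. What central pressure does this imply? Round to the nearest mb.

ΔP = (V / 5.97)^(1/0.636) = (37/5.97)^1.572.
37/5.97 = 6.198; 6.198^1.572 ≈ 17.61 mb.
P_c = 1012 − 17.61 = 994.39 ≈ 994 mb.

994 mb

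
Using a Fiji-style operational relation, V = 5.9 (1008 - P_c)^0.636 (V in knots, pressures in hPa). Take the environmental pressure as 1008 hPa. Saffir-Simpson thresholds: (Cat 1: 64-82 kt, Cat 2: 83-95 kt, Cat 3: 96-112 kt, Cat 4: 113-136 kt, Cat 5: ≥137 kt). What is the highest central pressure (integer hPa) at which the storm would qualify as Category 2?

944 hPa

Category 2 begins at V = 83 kt.
Required ΔP = (83/5.9)^(1/0.636) = 14.068^1.572 ≈ 63.88 hPa.
P_c ≤ 1008 − 63.88 = 944.12, so the highest integer P_c is 944 hPa.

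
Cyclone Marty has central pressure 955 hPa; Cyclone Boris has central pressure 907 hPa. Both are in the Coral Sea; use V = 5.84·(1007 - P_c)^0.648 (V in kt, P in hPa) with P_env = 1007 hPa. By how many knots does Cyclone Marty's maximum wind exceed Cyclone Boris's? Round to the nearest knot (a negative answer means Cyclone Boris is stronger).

-40 kt

Cyclone Marty: ΔP = 52; V ≈ 5.84 × 52^0.648 ≈ 75.58 kt.
Cyclone Boris: ΔP = 100; V ≈ 5.84 × 100^0.648 ≈ 115.46 kt.
Difference ≈ 75.58 − 115.46 = -39.88 → -40 kt.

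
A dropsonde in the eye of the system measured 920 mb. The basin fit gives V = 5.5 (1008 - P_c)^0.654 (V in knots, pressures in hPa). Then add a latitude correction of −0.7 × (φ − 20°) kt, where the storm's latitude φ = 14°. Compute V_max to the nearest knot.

107 kt

ΔP = 1008 − 920 = 88 mb.
88^0.654 ≈ 18.694.
V ≈ 5.5 × 18.694 ≈ 102.8 kt.
Latitude correction: −0.7 × (14 − 20) = 4.2 kt.
Corrected V ≈ 107 kt → 107 kt.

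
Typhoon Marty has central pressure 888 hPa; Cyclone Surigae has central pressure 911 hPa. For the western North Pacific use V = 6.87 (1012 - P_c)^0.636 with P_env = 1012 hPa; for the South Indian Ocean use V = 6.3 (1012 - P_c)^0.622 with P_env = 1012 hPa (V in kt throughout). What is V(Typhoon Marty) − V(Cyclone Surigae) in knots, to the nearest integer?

Typhoon Marty: ΔP = 124; V ≈ 6.87 × 124^0.636 ≈ 147.36 kt.
Cyclone Surigae: ΔP = 101; V ≈ 6.3 × 101^0.622 ≈ 111.18 kt.
Difference ≈ 147.36 − 111.18 = 36.18 → 36 kt.

36 kt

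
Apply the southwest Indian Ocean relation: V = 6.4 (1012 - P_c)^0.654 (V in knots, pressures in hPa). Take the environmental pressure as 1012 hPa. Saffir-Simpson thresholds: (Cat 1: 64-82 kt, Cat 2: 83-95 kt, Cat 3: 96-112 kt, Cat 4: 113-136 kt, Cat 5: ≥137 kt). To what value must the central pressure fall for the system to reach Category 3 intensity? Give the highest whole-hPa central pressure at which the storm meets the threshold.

Category 3 begins at V = 96 kt.
Required ΔP = (96/6.4)^(1/0.654) = 15.000^1.529 ≈ 62.85 hPa.
P_c ≤ 1012 − 62.85 = 949.15, so the highest integer P_c is 949 hPa.

949 hPa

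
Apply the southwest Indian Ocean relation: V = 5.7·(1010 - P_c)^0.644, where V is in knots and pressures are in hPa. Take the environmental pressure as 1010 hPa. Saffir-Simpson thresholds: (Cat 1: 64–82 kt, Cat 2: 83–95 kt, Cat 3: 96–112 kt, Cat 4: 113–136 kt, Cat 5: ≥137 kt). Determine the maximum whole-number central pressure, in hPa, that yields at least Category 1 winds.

Category 1 begins at V = 64 kt.
Required ΔP = (64/5.7)^(1/0.644) = 11.228^1.553 ≈ 42.75 hPa.
P_c ≤ 1010 − 42.75 = 967.25, so the highest integer P_c is 967 hPa.

967 hPa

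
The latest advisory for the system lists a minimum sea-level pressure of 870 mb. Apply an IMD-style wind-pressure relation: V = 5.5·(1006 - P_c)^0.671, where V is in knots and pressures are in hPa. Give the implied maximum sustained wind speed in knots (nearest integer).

ΔP = 1006 − 870 = 136 mb.
136^0.671 ≈ 27.015.
V ≈ 5.5 × 27.015 ≈ 148.6 kt.

149 kt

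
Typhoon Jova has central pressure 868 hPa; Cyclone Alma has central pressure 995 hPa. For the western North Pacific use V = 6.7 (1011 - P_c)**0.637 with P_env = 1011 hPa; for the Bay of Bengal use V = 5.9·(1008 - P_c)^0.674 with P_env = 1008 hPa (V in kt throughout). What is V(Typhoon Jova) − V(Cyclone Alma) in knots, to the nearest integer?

Typhoon Jova: ΔP = 143; V ≈ 6.7 × 143^0.637 ≈ 158.13 kt.
Cyclone Alma: ΔP = 13; V ≈ 5.9 × 13^0.674 ≈ 33.24 kt.
Difference ≈ 158.13 − 33.24 = 124.89 → 125 kt.

125 kt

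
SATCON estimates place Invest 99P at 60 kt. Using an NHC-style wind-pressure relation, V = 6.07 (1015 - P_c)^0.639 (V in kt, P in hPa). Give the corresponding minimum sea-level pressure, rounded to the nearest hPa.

979 hPa

ΔP = (V / 6.07)^(1/0.639) = (60/6.07)^1.565.
60/6.07 = 9.885; 9.885^1.565 ≈ 36.06 hPa.
P_c = 1015 − 36.06 = 978.94 ≈ 979 hPa.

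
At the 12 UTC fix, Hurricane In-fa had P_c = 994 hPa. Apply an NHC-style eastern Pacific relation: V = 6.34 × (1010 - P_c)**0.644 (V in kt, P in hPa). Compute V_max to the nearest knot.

ΔP = 1010 − 994 = 16 hPa.
16^0.644 ≈ 5.963.
V ≈ 6.34 × 5.963 ≈ 37.8 kt.

38 kt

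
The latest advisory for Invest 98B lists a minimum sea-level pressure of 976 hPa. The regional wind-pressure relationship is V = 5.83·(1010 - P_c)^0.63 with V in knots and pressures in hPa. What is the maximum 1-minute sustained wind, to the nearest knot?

ΔP = 1010 − 976 = 34 hPa.
34^0.63 ≈ 9.222.
V ≈ 5.83 × 9.222 ≈ 53.8 kt.

54 kt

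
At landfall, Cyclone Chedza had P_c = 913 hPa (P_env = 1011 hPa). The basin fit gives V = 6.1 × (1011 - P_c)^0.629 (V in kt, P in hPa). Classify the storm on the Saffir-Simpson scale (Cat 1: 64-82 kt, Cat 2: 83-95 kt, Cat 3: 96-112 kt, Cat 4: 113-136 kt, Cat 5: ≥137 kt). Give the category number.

3

ΔP = 1011 − 913 = 98 hPa.
V ≈ 6.1 × 98^0.629 = 6.1 × 17.88 ≈ 109 kt.
109 kt falls in the Category 3 band.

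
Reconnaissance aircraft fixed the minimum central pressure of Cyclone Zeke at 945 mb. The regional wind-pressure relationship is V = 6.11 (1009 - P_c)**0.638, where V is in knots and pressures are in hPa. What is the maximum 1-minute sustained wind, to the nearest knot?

87 kt

ΔP = 1009 − 945 = 64 mb.
64^0.638 ≈ 14.202.
V ≈ 6.11 × 14.202 ≈ 86.8 kt.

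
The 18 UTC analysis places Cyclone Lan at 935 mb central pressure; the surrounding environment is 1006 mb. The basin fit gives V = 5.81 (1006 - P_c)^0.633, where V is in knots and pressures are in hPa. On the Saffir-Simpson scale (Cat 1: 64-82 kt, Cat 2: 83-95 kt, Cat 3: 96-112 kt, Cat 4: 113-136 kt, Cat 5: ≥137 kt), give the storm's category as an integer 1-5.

ΔP = 1006 − 935 = 71 mb.
V ≈ 5.81 × 71^0.633 = 5.81 × 14.85 ≈ 86 kt.
86 kt falls in the Category 2 band.

2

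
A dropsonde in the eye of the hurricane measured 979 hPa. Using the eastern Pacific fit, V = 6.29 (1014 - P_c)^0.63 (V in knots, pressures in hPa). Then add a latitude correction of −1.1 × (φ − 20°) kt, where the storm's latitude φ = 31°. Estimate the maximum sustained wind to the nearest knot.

47 kt

ΔP = 1014 − 979 = 35 hPa.
35^0.63 ≈ 9.392.
V ≈ 6.29 × 9.392 ≈ 59.1 kt.
Latitude correction: −1.1 × (31 − 20) = -12.1 kt.
Corrected V ≈ 47 kt → 47 kt.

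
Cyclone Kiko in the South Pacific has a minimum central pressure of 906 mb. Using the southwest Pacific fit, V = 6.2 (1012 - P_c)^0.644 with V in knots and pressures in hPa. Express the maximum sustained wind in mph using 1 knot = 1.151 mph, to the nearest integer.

144 mph

ΔP = 1012 − 906 = 106 mb.
V ≈ 6.2 × 106^0.644 = 6.2 × 20.151 ≈ 124.936 kt.
124.936 × 1.151 ≈ 143.80 mph → 144 mph.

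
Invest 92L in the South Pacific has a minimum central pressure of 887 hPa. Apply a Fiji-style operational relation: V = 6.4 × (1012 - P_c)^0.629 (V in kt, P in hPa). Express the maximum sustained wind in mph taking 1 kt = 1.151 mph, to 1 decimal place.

ΔP = 1012 − 887 = 125 hPa.
V ≈ 6.4 × 125^0.629 = 6.4 × 20.843 ≈ 133.394 kt.
133.394 × 1.151 ≈ 153.54 mph → 153.5 mph.

153.5 mph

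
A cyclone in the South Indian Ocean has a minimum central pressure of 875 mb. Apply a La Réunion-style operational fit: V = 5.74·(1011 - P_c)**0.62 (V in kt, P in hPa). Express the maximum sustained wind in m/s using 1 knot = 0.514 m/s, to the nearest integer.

ΔP = 1011 − 875 = 136 mb.
V ≈ 5.74 × 136^0.62 = 5.74 × 21.028 ≈ 120.700 kt.
120.700 × 0.514 ≈ 62.04 m/s → 62 m/s.

62 m/s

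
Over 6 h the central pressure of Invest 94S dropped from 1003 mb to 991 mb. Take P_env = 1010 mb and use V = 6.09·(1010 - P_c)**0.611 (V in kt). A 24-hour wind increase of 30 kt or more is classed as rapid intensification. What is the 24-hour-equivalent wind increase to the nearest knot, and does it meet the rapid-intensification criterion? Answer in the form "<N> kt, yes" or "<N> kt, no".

V₁: ΔP = 7, V ≈ 6.09 × 7^0.611 ≈ 20.00 kt.
V₂: ΔP = 19, V ≈ 6.09 × 19^0.611 ≈ 36.81 kt.
ΔV over 6 h = 16.81 kt → 24 h equivalent = 16.81 × 24/6 ≈ 67.24 kt.
67 kt ≥ 30 kt ⇒ rapid intensification.

67 kt, yes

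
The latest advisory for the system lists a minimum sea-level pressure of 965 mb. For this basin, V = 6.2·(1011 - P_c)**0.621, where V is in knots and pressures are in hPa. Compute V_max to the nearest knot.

ΔP = 1011 − 965 = 46 mb.
46^0.621 ≈ 10.779.
V ≈ 6.2 × 10.779 ≈ 66.8 kt.

67 kt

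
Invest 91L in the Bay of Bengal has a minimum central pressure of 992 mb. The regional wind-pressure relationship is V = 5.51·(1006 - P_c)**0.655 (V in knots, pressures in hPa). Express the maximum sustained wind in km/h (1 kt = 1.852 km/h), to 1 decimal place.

57.5 km/h

ΔP = 1006 − 992 = 14 mb.
V ≈ 5.51 × 14^0.655 = 5.51 × 5.633 ≈ 31.036 kt.
31.036 × 1.852 ≈ 57.48 km/h → 57.5 km/h.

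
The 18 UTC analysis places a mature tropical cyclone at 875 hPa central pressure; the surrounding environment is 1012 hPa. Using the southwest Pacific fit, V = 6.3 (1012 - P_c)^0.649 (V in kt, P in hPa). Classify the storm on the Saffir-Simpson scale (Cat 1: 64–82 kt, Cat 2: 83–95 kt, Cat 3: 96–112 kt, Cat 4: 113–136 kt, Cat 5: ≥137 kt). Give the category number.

5

ΔP = 1012 − 875 = 137 hPa.
V ≈ 6.3 × 137^0.649 = 6.3 × 24.36 ≈ 153 kt.
153 kt falls in the Category 5 band.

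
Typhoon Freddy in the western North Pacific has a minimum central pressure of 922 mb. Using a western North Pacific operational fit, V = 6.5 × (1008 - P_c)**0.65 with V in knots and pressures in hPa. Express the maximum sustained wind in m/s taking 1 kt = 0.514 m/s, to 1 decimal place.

ΔP = 1008 − 922 = 86 mb.
V ≈ 6.5 × 86^0.65 = 6.5 × 18.089 ≈ 117.581 kt.
117.581 × 0.514 ≈ 60.44 m/s → 60.4 m/s.

60.4 m/s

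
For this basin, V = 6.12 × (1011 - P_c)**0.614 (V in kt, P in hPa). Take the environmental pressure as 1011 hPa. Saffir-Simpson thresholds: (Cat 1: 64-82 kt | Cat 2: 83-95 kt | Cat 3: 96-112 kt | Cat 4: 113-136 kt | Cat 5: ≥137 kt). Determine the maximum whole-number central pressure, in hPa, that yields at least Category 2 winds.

941 hPa

Category 2 begins at V = 83 kt.
Required ΔP = (83/6.12)^(1/0.614) = 13.562^1.629 ≈ 69.85 hPa.
P_c ≤ 1011 − 69.85 = 941.15, so the highest integer P_c is 941 hPa.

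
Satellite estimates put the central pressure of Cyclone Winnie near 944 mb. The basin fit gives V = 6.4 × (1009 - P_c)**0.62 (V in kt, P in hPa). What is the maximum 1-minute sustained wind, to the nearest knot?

ΔP = 1009 − 944 = 65 mb.
65^0.62 ≈ 13.305.
V ≈ 6.4 × 13.305 ≈ 85.2 kt.

85 kt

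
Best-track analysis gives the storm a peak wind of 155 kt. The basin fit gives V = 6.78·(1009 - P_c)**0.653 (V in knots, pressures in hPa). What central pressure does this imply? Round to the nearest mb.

888 mb

ΔP = (V / 6.78)^(1/0.653) = (155/6.78)^1.531.
155/6.78 = 22.861; 22.861^1.531 ≈ 120.59 mb.
P_c = 1009 − 120.59 = 888.41 ≈ 888 mb.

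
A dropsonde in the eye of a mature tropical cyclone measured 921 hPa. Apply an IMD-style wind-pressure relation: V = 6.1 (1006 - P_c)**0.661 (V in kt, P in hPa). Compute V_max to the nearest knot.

115 kt

ΔP = 1006 − 921 = 85 hPa.
85^0.661 ≈ 18.851.
V ≈ 6.1 × 18.851 ≈ 115.0 kt.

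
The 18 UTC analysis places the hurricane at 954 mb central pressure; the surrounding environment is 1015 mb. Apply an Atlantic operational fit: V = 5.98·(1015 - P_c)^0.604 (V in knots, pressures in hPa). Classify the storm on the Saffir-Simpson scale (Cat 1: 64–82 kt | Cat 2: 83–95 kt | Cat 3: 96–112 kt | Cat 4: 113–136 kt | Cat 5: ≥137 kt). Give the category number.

ΔP = 1015 − 954 = 61 mb.
V ≈ 5.98 × 61^0.604 = 5.98 × 11.98 ≈ 72 kt.
72 kt falls in the Category 1 band.

1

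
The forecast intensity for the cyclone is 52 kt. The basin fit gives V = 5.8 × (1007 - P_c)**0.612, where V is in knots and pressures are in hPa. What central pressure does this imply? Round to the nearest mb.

971 mb

ΔP = (V / 5.8)^(1/0.612) = (52/5.8)^1.634.
52/5.8 = 8.966; 8.966^1.634 ≈ 36.02 mb.
P_c = 1007 − 36.02 = 970.98 ≈ 971 mb.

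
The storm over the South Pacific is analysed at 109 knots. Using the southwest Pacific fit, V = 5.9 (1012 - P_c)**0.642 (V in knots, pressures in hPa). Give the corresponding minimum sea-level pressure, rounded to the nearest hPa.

ΔP = (V / 5.9)^(1/0.642) = (109/5.9)^1.558.
109/5.9 = 18.475; 18.475^1.558 ≈ 93.94 hPa.
P_c = 1012 − 93.94 = 918.06 ≈ 918 hPa.

918 hPa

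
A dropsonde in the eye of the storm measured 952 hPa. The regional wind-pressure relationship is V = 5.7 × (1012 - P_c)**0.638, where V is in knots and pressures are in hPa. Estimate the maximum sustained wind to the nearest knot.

78 kt

ΔP = 1012 − 952 = 60 hPa.
60^0.638 ≈ 13.629.
V ≈ 5.7 × 13.629 ≈ 77.7 kt.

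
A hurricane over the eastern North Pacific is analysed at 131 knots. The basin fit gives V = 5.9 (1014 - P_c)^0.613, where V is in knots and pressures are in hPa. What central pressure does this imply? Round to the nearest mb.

857 mb

ΔP = (V / 5.9)^(1/0.613) = (131/5.9)^1.631.
131/5.9 = 22.203; 22.203^1.631 ≈ 157.20 mb.
P_c = 1014 − 157.20 = 856.80 ≈ 857 mb.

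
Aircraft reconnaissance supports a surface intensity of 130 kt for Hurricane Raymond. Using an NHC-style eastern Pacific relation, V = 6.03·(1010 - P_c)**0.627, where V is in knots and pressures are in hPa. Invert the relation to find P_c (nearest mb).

ΔP = (V / 6.03)^(1/0.627) = (130/6.03)^1.595.
130/6.03 = 21.559; 21.559^1.595 ≈ 133.97 mb.
P_c = 1010 − 133.97 = 876.03 ≈ 876 mb.

876 mb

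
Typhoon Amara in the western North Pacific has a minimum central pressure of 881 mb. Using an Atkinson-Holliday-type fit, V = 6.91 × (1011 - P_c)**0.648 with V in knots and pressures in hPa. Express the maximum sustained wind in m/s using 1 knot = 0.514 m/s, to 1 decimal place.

ΔP = 1011 − 881 = 130 mb.
V ≈ 6.91 × 130^0.648 = 6.91 × 23.433 ≈ 161.925 kt.
161.925 × 0.514 ≈ 83.23 m/s → 83.2 m/s.

83.2 m/s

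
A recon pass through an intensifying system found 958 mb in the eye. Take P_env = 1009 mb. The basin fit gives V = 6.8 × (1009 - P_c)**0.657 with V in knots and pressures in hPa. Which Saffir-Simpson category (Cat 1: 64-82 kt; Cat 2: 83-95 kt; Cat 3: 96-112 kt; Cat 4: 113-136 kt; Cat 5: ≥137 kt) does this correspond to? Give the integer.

2

ΔP = 1009 − 958 = 51 mb.
V ≈ 6.8 × 51^0.657 = 6.8 × 13.24 ≈ 90 kt.
90 kt falls in the Category 2 band.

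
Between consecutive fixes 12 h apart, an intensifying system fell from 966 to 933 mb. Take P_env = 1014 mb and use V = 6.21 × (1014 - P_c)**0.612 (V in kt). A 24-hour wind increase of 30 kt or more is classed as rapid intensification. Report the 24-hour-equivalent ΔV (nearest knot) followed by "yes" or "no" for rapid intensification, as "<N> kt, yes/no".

V₁: ΔP = 48, V ≈ 6.21 × 48^0.612 ≈ 66.38 kt.
V₂: ΔP = 81, V ≈ 6.21 × 81^0.612 ≈ 91.43 kt.
ΔV over 12 h = 25.05 kt → 24 h equivalent = 25.05 × 24/12 ≈ 50.10 kt.
50 kt ≥ 30 kt ⇒ rapid intensification.

50 kt, yes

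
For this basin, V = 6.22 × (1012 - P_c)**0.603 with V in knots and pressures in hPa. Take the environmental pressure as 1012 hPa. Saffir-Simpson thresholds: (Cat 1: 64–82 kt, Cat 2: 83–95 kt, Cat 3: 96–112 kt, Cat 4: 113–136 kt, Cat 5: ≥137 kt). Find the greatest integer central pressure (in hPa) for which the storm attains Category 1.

964 hPa

Category 1 begins at V = 64 kt.
Required ΔP = (64/6.22)^(1/0.603) = 10.289^1.658 ≈ 47.74 hPa.
P_c ≤ 1012 − 47.74 = 964.26, so the highest integer P_c is 964 hPa.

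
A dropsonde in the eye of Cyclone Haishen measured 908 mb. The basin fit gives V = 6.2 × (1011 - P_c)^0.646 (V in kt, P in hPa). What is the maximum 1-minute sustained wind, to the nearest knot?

124 kt

ΔP = 1011 − 908 = 103 mb.
103^0.646 ≈ 19.966.
V ≈ 6.2 × 19.966 ≈ 123.8 kt.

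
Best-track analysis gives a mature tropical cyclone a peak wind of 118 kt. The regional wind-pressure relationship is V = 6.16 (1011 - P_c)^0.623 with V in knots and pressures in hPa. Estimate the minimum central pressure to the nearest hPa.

ΔP = (V / 6.16)^(1/0.623) = (118/6.16)^1.605.
118/6.16 = 19.156; 19.156^1.605 ≈ 114.36 hPa.
P_c = 1011 − 114.36 = 896.64 ≈ 897 hPa.

897 hPa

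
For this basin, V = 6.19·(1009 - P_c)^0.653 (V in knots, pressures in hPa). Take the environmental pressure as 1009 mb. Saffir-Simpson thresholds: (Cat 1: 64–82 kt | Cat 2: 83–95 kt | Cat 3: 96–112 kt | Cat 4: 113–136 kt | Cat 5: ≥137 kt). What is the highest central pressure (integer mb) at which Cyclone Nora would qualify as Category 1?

Category 1 begins at V = 64 kt.
Required ΔP = (64/6.19)^(1/0.653) = 10.339^1.531 ≈ 35.78 mb.
P_c ≤ 1009 − 35.78 = 973.22, so the highest integer P_c is 973 mb.

973 mb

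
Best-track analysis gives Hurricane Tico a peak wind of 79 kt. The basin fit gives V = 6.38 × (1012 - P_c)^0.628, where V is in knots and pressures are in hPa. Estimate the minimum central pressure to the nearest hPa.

ΔP = (V / 6.38)^(1/0.628) = (79/6.38)^1.592.
79/6.38 = 12.382; 12.382^1.592 ≈ 54.97 hPa.
P_c = 1012 − 54.97 = 957.03 ≈ 957 hPa.

957 hPa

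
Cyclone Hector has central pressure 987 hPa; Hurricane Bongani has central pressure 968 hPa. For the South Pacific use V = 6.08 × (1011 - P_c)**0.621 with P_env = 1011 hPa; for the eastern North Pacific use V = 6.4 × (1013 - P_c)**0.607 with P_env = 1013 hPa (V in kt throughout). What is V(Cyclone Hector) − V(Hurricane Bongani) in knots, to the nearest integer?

Cyclone Hector: ΔP = 24; V ≈ 6.08 × 24^0.621 ≈ 43.75 kt.
Hurricane Bongani: ΔP = 45; V ≈ 6.4 × 45^0.607 ≈ 64.52 kt.
Difference ≈ 43.75 − 64.52 = -20.77 → -21 kt.

-21 kt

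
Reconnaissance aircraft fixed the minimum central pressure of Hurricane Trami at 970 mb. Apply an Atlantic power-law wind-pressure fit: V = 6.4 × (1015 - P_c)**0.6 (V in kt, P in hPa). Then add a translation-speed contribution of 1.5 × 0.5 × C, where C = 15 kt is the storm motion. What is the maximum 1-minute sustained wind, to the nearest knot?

74 kt

ΔP = 1015 − 970 = 45 mb.
45^0.6 ≈ 9.816.
V ≈ 6.4 × 9.816 ≈ 62.8 kt.
Translation term: 1.5 × 0.5 × 15 = 11.25 kt.
Corrected V ≈ 74.05 kt → 74 kt.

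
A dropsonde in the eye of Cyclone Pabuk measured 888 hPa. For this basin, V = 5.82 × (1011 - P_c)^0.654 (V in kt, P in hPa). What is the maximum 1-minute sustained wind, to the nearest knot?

135 kt

ΔP = 1011 − 888 = 123 hPa.
123^0.654 ≈ 23.270.
V ≈ 5.82 × 23.270 ≈ 135.4 kt.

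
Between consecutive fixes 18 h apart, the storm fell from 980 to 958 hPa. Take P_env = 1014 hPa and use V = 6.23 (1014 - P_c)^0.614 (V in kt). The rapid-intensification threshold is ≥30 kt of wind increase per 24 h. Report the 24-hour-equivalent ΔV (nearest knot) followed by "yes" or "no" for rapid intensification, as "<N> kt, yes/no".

26 kt, no

V₁: ΔP = 34, V ≈ 6.23 × 34^0.614 ≈ 54.30 kt.
V₂: ΔP = 56, V ≈ 6.23 × 56^0.614 ≈ 73.77 kt.
ΔV over 18 h = 19.47 kt → 24 h equivalent = 19.47 × 24/18 ≈ 25.96 kt.
26 kt < 30 kt ⇒ not rapid intensification.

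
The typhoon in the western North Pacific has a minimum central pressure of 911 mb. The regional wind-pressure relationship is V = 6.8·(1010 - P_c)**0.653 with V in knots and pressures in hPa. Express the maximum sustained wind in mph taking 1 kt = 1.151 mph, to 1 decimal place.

157.3 mph

ΔP = 1010 − 911 = 99 mb.
V ≈ 6.8 × 99^0.653 = 6.8 × 20.098 ≈ 136.665 kt.
136.665 × 1.151 ≈ 157.30 mph → 157.3 mph.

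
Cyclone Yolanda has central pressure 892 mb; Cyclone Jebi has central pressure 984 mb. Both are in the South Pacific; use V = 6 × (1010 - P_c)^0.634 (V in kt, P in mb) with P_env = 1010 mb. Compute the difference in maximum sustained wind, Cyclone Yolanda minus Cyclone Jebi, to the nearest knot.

76 kt

Cyclone Yolanda: ΔP = 118; V ≈ 6 × 118^0.634 ≈ 123.52 kt.
Cyclone Jebi: ΔP = 26; V ≈ 6 × 26^0.634 ≈ 47.34 kt.
Difference ≈ 123.52 − 47.34 = 76.18 → 76 kt.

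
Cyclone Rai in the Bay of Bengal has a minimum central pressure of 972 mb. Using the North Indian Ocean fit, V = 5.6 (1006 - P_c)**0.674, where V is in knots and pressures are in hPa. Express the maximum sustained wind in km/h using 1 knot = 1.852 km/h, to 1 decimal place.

ΔP = 1006 − 972 = 34 mb.
V ≈ 5.6 × 34^0.674 = 5.6 × 10.770 ≈ 60.312 kt.
60.312 × 1.852 ≈ 111.70 km/h → 111.7 km/h.

111.7 km/h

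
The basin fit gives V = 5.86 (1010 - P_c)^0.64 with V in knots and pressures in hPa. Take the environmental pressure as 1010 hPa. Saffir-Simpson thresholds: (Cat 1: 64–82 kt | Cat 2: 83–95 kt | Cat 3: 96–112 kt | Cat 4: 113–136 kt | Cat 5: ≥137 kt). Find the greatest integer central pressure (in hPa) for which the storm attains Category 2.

947 hPa

Category 2 begins at V = 83 kt.
Required ΔP = (83/5.86)^(1/0.64) = 14.164^1.562 ≈ 62.91 hPa.
P_c ≤ 1010 − 62.91 = 947.09, so the highest integer P_c is 947 hPa.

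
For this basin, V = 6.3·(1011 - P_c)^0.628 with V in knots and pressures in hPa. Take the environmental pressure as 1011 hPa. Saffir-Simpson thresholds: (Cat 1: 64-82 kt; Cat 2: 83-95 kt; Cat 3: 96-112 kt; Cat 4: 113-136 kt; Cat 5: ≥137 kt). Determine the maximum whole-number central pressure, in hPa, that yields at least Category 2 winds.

Category 2 begins at V = 83 kt.
Required ΔP = (83/6.3)^(1/0.628) = 13.175^1.592 ≈ 60.68 hPa.
P_c ≤ 1011 − 60.68 = 950.32, so the highest integer P_c is 950 hPa.

950 hPa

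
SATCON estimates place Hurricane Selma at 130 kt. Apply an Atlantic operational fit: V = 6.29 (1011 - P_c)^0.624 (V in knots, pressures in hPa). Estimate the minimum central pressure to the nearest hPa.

883 hPa

ΔP = (V / 6.29)^(1/0.624) = (130/6.29)^1.603.
130/6.29 = 20.668; 20.668^1.603 ≈ 128.19 hPa.
P_c = 1011 − 128.19 = 882.81 ≈ 883 hPa.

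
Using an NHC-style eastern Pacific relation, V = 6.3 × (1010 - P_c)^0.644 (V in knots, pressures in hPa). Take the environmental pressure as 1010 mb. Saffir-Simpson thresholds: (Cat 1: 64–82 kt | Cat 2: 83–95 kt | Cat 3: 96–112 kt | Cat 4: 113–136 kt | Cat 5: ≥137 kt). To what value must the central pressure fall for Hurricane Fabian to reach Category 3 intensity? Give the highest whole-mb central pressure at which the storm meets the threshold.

Category 3 begins at V = 96 kt.
Required ΔP = (96/6.3)^(1/0.644) = 15.238^1.553 ≈ 68.68 mb.
P_c ≤ 1010 − 68.68 = 941.32, so the highest integer P_c is 941 mb.

941 mb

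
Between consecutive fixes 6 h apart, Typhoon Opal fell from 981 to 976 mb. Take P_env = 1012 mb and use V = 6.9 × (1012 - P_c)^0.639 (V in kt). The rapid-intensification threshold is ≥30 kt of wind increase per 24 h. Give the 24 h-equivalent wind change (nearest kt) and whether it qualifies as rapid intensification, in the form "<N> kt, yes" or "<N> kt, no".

V₁: ΔP = 31, V ≈ 6.9 × 31^0.639 ≈ 61.92 kt.
V₂: ΔP = 36, V ≈ 6.9 × 36^0.639 ≈ 68.13 kt.
ΔV over 6 h = 6.21 kt → 24 h equivalent = 6.21 × 24/6 ≈ 24.84 kt.
25 kt < 30 kt ⇒ not rapid intensification.

25 kt, no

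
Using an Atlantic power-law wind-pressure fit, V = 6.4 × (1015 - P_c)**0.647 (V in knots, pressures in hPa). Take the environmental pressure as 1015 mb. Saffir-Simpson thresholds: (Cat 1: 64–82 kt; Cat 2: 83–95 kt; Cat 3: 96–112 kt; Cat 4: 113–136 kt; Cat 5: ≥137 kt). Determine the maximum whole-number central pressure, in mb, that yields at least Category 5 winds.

Category 5 begins at V = 137 kt.
Required ΔP = (137/6.4)^(1/0.647) = 21.406^1.546 ≈ 113.89 mb.
P_c ≤ 1015 − 113.89 = 901.11, so the highest integer P_c is 901 mb.

901 mb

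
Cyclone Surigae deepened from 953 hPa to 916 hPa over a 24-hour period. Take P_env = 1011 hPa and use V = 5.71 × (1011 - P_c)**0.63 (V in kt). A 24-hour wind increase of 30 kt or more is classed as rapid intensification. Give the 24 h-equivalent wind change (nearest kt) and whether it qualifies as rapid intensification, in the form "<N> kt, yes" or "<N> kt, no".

V₁: ΔP = 58, V ≈ 5.71 × 58^0.63 ≈ 73.72 kt.
V₂: ΔP = 95, V ≈ 5.71 × 95^0.63 ≈ 100.60 kt.
ΔV over 24 h = 26.88 kt → 24 h equivalent = 26.88 × 24/24 ≈ 26.88 kt.
27 kt < 30 kt ⇒ not rapid intensification.

27 kt, no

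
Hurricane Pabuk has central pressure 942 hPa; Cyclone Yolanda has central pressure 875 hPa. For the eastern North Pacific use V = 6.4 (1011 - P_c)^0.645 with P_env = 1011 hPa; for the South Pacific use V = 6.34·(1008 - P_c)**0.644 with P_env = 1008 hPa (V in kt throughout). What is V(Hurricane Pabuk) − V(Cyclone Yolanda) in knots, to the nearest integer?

Hurricane Pabuk: ΔP = 69; V ≈ 6.4 × 69^0.645 ≈ 98.23 kt.
Cyclone Yolanda: ΔP = 133; V ≈ 6.34 × 133^0.644 ≈ 147.86 kt.
Difference ≈ 98.23 − 147.86 = -49.63 → -50 kt.

-50 kt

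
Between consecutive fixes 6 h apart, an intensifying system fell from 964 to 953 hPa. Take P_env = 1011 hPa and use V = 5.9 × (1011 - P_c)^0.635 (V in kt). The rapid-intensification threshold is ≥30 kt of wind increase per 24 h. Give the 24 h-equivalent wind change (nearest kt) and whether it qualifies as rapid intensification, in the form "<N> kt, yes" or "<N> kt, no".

V₁: ΔP = 47, V ≈ 5.9 × 47^0.635 ≈ 68.02 kt.
V₂: ΔP = 58, V ≈ 5.9 × 58^0.635 ≈ 77.74 kt.
ΔV over 6 h = 9.72 kt → 24 h equivalent = 9.72 × 24/6 ≈ 38.88 kt.
39 kt ≥ 30 kt ⇒ rapid intensification.

39 kt, yes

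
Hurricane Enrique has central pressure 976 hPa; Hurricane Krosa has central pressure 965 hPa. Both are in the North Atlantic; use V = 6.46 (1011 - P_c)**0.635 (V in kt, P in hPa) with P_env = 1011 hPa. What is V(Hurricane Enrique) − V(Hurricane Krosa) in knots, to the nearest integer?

-12 kt

Hurricane Enrique: ΔP = 35; V ≈ 6.46 × 35^0.635 ≈ 61.76 kt.
Hurricane Krosa: ΔP = 46; V ≈ 6.46 × 46^0.635 ≈ 73.47 kt.
Difference ≈ 61.76 − 73.47 = -11.71 → -12 kt.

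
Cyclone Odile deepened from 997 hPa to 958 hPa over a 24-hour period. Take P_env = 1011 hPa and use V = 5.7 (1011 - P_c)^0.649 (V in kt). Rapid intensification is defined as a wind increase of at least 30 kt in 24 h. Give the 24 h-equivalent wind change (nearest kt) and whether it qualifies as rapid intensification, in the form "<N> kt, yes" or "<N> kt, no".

43 kt, yes

V₁: ΔP = 14, V ≈ 5.7 × 14^0.649 ≈ 31.60 kt.
V₂: ΔP = 53, V ≈ 5.7 × 53^0.649 ≈ 74.98 kt.
ΔV over 24 h = 43.38 kt → 24 h equivalent = 43.38 × 24/24 ≈ 43.38 kt.
43 kt ≥ 30 kt ⇒ rapid intensification.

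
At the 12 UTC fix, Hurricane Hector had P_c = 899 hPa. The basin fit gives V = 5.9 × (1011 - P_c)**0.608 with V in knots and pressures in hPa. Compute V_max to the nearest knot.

ΔP = 1011 − 899 = 112 hPa.
112^0.608 ≈ 17.617.
V ≈ 5.9 × 17.617 ≈ 103.9 kt.

104 kt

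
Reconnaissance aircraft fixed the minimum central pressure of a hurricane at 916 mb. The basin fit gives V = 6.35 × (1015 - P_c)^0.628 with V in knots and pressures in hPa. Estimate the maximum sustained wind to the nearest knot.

ΔP = 1015 − 916 = 99 mb.
99^0.628 ≈ 17.917.
V ≈ 6.35 × 17.917 ≈ 113.8 kt.

114 kt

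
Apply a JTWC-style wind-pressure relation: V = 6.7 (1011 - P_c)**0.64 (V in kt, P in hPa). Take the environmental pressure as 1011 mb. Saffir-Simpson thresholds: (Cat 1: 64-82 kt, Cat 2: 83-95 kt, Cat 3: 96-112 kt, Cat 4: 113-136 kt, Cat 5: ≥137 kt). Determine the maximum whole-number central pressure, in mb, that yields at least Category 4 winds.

928 mb

Category 4 begins at V = 113 kt.
Required ΔP = (113/6.7)^(1/0.64) = 16.866^1.562 ≈ 82.64 mb.
P_c ≤ 1011 − 82.64 = 928.36, so the highest integer P_c is 928 mb.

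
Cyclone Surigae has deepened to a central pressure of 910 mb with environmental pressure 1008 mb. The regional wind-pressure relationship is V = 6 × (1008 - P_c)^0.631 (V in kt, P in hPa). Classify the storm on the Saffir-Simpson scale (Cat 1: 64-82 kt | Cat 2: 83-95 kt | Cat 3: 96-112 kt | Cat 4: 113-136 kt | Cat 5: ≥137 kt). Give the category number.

ΔP = 1008 − 910 = 98 mb.
V ≈ 6 × 98^0.631 = 6 × 18.05 ≈ 108 kt.
108 kt falls in the Category 3 band.

3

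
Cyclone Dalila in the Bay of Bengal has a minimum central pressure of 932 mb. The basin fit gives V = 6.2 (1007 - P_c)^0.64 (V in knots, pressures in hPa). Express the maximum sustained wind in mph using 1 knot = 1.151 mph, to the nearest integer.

ΔP = 1007 − 932 = 75 mb.
V ≈ 6.2 × 75^0.64 = 6.2 × 15.850 ≈ 98.272 kt.
98.272 × 1.151 ≈ 113.11 mph → 113 mph.

113 mph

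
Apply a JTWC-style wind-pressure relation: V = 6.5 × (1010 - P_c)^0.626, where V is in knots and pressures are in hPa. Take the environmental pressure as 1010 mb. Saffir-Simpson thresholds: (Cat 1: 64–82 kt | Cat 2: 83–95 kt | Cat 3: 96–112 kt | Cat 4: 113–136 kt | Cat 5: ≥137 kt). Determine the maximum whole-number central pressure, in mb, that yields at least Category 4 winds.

914 mb

Category 4 begins at V = 113 kt.
Required ΔP = (113/6.5)^(1/0.626) = 17.385^1.597 ≈ 95.74 mb.
P_c ≤ 1010 − 95.74 = 914.26, so the highest integer P_c is 914 mb.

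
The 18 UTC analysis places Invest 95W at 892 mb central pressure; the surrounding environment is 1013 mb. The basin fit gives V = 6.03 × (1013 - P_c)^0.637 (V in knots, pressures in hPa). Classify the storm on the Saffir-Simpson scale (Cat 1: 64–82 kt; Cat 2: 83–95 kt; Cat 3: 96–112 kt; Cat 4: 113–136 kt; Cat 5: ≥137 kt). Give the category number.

ΔP = 1013 − 892 = 121 mb.
V ≈ 6.03 × 121^0.637 = 6.03 × 21.22 ≈ 128 kt.
128 kt falls in the Category 4 band.

4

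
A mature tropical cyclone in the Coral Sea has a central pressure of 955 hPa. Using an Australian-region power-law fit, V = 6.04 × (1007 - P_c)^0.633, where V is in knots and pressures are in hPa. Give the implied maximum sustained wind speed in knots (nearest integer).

ΔP = 1007 − 955 = 52 hPa.
52^0.633 ≈ 12.196.
V ≈ 6.04 × 12.196 ≈ 73.7 kt.

74 kt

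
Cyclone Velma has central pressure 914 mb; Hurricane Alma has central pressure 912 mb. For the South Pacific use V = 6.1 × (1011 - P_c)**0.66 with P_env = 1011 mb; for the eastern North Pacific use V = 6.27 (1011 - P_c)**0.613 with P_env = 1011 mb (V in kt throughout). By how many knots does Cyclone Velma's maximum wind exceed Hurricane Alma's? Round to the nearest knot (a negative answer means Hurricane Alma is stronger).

Cyclone Velma: ΔP = 97; V ≈ 6.1 × 97^0.66 ≈ 124.91 kt.
Hurricane Alma: ΔP = 99; V ≈ 6.27 × 99^0.613 ≈ 104.86 kt.
Difference ≈ 124.91 − 104.86 = 20.05 → 20 kt.

20 kt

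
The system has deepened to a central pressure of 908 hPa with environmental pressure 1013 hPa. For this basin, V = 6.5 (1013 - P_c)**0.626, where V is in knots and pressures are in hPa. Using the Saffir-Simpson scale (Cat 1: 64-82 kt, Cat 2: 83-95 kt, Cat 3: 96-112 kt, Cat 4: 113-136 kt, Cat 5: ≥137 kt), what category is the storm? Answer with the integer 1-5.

ΔP = 1013 − 908 = 105 hPa.
V ≈ 6.5 × 105^0.626 = 6.5 × 18.42 ≈ 120 kt.
120 kt falls in the Category 4 band.

4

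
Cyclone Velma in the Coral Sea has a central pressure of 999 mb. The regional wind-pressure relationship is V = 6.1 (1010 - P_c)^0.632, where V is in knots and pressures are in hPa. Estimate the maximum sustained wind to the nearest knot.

28 kt

ΔP = 1010 − 999 = 11 mb.
11^0.632 ≈ 4.552.
V ≈ 6.1 × 4.552 ≈ 27.8 kt.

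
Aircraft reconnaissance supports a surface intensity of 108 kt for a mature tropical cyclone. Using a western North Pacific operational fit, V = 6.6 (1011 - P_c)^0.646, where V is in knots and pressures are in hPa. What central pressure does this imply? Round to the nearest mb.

ΔP = (V / 6.6)^(1/0.646) = (108/6.6)^1.548.
108/6.6 = 16.364; 16.364^1.548 ≈ 75.70 mb.
P_c = 1011 − 75.70 = 935.30 ≈ 935 mb.

935 mb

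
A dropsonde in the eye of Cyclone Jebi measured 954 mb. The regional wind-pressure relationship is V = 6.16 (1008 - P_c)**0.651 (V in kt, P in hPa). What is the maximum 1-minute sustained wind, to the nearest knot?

ΔP = 1008 − 954 = 54 mb.
54^0.651 ≈ 13.421.
V ≈ 6.16 × 13.421 ≈ 82.7 kt.

83 kt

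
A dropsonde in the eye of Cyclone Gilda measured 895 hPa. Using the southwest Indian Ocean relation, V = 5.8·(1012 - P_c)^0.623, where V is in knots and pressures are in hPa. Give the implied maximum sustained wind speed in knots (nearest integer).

113 kt

ΔP = 1012 − 895 = 117 hPa.
117^0.623 ≈ 19.430.
V ≈ 5.8 × 19.430 ≈ 112.7 kt.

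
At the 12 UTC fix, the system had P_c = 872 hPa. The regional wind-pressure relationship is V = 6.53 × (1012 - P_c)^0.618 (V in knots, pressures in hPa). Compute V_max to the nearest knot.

ΔP = 1012 − 872 = 140 hPa.
140^0.618 ≈ 21.199.
V ≈ 6.53 × 21.199 ≈ 138.4 kt.

138 kt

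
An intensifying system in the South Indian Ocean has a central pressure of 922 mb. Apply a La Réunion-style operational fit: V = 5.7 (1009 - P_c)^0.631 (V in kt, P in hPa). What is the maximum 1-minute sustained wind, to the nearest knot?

95 kt

ΔP = 1009 − 922 = 87 mb.
87^0.631 ≈ 16.743.
V ≈ 5.7 × 16.743 ≈ 95.4 kt.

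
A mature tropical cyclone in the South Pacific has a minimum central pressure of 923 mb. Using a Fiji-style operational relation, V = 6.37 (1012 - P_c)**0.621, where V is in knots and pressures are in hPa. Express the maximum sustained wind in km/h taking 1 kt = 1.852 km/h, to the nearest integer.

ΔP = 1012 − 923 = 89 mb.
V ≈ 6.37 × 89^0.621 = 6.37 × 16.239 ≈ 103.445 kt.
103.445 × 1.852 ≈ 191.58 km/h → 192 km/h.

192 km/h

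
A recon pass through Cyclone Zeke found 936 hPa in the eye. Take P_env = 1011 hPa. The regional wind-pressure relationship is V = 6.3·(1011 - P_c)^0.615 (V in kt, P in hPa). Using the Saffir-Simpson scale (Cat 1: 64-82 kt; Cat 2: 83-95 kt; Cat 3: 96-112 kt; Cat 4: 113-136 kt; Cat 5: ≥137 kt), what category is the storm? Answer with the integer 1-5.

ΔP = 1011 − 936 = 75 hPa.
V ≈ 6.3 × 75^0.615 = 6.3 × 14.23 ≈ 90 kt.
90 kt falls in the Category 2 band.

2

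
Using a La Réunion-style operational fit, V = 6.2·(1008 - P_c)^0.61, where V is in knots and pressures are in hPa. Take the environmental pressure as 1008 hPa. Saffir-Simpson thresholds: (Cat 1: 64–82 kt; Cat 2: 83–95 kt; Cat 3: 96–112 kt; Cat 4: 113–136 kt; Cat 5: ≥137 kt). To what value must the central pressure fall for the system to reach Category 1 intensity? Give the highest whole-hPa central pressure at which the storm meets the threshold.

Category 1 begins at V = 64 kt.
Required ΔP = (64/6.2)^(1/0.61) = 10.323^1.639 ≈ 45.91 hPa.
P_c ≤ 1008 − 45.91 = 962.09, so the highest integer P_c is 962 hPa.

962 hPa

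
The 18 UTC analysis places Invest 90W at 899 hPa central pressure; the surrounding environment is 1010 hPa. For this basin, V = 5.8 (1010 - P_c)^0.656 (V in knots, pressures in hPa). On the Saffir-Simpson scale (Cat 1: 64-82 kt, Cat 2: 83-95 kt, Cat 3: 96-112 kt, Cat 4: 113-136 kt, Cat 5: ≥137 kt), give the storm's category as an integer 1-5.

4

ΔP = 1010 − 899 = 111 hPa.
V ≈ 5.8 × 111^0.656 = 5.8 × 21.97 ≈ 127 kt.
127 kt falls in the Category 4 band.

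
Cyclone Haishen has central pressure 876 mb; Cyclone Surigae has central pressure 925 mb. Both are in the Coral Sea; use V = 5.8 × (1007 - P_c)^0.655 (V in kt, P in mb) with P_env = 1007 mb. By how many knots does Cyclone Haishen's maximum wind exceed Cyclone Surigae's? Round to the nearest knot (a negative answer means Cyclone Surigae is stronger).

37 kt

Cyclone Haishen: ΔP = 131; V ≈ 5.8 × 131^0.655 ≈ 141.33 kt.
Cyclone Surigae: ΔP = 82; V ≈ 5.8 × 82^0.655 ≈ 103.99 kt.
Difference ≈ 141.33 − 103.99 = 37.34 → 37 kt.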